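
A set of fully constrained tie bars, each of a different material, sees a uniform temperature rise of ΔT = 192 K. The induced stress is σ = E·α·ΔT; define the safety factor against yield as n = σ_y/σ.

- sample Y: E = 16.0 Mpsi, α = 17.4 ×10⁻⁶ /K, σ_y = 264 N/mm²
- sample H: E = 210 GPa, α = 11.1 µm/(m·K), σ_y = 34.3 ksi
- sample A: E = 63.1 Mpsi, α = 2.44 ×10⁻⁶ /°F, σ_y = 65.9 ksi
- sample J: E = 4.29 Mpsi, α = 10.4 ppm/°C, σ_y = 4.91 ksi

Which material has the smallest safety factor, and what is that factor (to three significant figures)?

Per material, after unit conversion:
  sample Y: E = 110.3, α = 17.4, σ_y = 264.0 → σ = 369 MPa, n = 0.716
  sample H: E = 210.0, α = 11.1, σ_y = 236.5 → σ = 448 MPa, n = 0.528
  sample A: E = 435.1, α = 4.39, σ_y = 454.4 → σ = 367 MPa, n = 1.24
  sample J: E = 29.58, α = 10.4, σ_y = 33.85 → σ = 59.1 MPa, n = 0.573
Smallest n: sample H with n = 0.528.

sample H, n = 0.528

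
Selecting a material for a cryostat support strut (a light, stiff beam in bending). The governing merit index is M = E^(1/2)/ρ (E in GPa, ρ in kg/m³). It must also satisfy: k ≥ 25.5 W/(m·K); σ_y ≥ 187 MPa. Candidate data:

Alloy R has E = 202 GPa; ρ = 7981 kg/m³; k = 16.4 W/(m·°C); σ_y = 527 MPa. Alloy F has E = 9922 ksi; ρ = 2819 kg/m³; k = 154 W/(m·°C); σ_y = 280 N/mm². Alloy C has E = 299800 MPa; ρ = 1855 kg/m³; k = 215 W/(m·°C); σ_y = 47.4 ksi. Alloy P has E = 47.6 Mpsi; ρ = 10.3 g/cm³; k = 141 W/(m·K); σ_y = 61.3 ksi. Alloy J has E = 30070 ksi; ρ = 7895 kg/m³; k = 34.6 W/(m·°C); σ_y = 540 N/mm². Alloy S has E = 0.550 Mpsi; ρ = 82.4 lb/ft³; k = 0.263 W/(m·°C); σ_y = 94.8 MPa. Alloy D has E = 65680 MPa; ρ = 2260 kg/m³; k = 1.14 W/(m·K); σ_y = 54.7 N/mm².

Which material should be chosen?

alloy C

Screen on constraints: k ≥ 25.5 W/(m·K); σ_y ≥ 187 MPa. Survivors: alloy F, alloy C, alloy P, alloy J.
Putting every candidate on a common basis:
  alloy F: E = 68.41 GPa, ρ = 2819 kg/m³
  alloy C: E = 299.8 GPa, ρ = 1855 kg/m³
  alloy P: E = 328.2 GPa, ρ = 10300 kg/m³
  alloy J: E = 207.3 GPa, ρ = 7895 kg/m³
  alloy C: M = 9.33×10⁻³
  alloy F: M = 2.93×10⁻³
  alloy J: M = 1.82×10⁻³
  alloy P: M = 1.76×10⁻³
Alloy C has the largest M.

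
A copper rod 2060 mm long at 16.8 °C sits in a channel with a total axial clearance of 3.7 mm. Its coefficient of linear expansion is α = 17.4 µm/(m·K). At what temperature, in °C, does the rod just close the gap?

α·L₀·ΔT = 3.7 mm ⇒ ΔT = 3.7 / (17.4×10⁻⁶ × 2060.0) = 103.2 K.
T = 16.8 + 103.2 = 120.0 °C.

120 °C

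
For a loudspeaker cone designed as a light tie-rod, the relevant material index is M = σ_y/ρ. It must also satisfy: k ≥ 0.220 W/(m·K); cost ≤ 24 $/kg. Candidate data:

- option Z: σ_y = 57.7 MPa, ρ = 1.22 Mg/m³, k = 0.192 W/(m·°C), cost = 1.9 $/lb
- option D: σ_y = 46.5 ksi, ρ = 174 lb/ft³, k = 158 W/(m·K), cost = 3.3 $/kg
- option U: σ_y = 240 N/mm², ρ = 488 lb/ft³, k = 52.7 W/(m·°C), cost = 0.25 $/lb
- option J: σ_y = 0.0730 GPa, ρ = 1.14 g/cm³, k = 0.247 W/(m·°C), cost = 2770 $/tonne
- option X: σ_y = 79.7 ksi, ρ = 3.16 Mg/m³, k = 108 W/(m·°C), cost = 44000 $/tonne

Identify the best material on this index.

Screen on constraints: k ≥ 0.220 W/(m·K); cost ≤ 24 $/kg. Survivors: option D, option U, option J.
Convert each candidate to consistent units, then evaluate M:
  option D: σ_y = 320.6 MPa, ρ = 2787 kg/m³
  option U: σ_y = 240.0 MPa, ρ = 7817 kg/m³
  option J: σ_y = 73.00 MPa, ρ = 1140 kg/m³
  option D: M = 115 kN·m/kg
  option J: M = 64.0 kN·m/kg
  option U: M = 30.7 kN·m/kg
Option D ranks first.

option D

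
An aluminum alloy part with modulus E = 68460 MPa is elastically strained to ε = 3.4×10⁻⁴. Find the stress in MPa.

E = 68460 MPa = 68.46 GPa.
σ = E·ε = 68460 MPa × 3.4×10⁻⁴ = 23.3 MPa.

23.3 MPa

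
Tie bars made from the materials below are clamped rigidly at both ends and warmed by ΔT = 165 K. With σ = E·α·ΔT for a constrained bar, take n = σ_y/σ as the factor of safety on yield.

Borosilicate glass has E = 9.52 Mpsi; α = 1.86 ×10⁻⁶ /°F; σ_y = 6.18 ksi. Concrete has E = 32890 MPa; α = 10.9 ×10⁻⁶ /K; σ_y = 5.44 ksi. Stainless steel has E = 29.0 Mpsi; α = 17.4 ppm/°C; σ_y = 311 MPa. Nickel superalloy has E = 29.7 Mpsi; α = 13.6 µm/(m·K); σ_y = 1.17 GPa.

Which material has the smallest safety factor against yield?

stainless steel

With everything in SI (GPa, ×10⁻⁶/K, MPa):
  borosilicate glass: E = 65.64, α = 3.35, σ_y = 42.61 → σ = 36.3 MPa, n = 1.18
  concrete: E = 32.89, α = 10.9, σ_y = 37.51 → σ = 59.2 MPa, n = 0.634
  stainless steel: E = 199.9, α = 17.4, σ_y = 311.0 → σ = 574 MPa, n = 0.542
  nickel superalloy: E = 204.8, α = 13.6, σ_y = 1170 → σ = 460 MPa, n = 2.55
Smallest n: stainless steel with n = 0.542.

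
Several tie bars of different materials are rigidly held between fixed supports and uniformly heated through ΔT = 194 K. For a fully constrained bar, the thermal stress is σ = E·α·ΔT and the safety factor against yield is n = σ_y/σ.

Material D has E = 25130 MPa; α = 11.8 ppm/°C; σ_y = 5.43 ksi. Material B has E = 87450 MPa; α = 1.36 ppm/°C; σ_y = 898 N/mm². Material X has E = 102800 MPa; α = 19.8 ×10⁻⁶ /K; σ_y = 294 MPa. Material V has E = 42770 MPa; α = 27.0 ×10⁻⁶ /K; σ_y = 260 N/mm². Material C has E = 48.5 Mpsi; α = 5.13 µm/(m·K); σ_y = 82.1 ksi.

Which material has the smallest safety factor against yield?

With everything in SI (GPa, ×10⁻⁶/K, MPa):
  material D: E = 25.13, α = 11.8, σ_y = 37.44 → σ = 57.5 MPa, n = 0.651
  material B: E = 87.45, α = 1.36, σ_y = 898.0 → σ = 23.1 MPa, n = 38.9
  material X: E = 102.8, α = 19.8, σ_y = 294.0 → σ = 395 MPa, n = 0.745
  material V: E = 42.77, α = 27.0, σ_y = 260.0 → σ = 224 MPa, n = 1.16
  material C: E = 334.4, α = 5.13, σ_y = 566.1 → σ = 333 MPa, n = 1.70
Smallest n: material D with n = 0.651.

material D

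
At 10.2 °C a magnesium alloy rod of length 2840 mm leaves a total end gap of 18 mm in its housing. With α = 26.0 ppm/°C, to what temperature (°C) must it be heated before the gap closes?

α·L₀·ΔT = 18.0 mm ⇒ ΔT = 18.0 / (26.0×10⁻⁶ × 2840.0) = 243.8 K.
T = 10.2 + 243.8 = 254.0 °C.

254 °C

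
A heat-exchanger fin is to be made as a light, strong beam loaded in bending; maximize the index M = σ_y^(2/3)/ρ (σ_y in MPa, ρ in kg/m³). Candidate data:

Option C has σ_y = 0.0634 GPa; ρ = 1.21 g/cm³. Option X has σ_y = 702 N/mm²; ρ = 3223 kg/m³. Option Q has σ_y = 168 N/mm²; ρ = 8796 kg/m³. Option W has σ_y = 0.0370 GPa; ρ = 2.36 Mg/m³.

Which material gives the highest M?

In SI units:
  option C: σ_y = 63.40 MPa, ρ = 1210 kg/m³
  option X: σ_y = 702.0 MPa, ρ = 3223 kg/m³
  option Q: σ_y = 168.0 MPa, ρ = 8796 kg/m³
  option W: σ_y = 37.00 MPa, ρ = 2360 kg/m³
  option X: M = 24.5×10⁻³
  option C: M = 13.1×10⁻³
  option W: M = 4.70×10⁻³
  option Q: M = 3.46×10⁻³
Option X has the largest M.

option X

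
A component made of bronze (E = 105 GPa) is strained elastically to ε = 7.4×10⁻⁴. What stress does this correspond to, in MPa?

77.7 MPa

σ = E·ε = 105000 MPa × 7.4×10⁻⁴ = 77.7 MPa.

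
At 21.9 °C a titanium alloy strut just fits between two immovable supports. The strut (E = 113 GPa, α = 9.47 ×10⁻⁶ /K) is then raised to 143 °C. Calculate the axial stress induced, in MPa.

130 MPa

ΔT = 121.1 K. Constrained thermal stress σ = E·α·ΔT = 113.0×10³ MPa × 9.47×10⁻⁶ × 121.1 = 130 MPa (compressive).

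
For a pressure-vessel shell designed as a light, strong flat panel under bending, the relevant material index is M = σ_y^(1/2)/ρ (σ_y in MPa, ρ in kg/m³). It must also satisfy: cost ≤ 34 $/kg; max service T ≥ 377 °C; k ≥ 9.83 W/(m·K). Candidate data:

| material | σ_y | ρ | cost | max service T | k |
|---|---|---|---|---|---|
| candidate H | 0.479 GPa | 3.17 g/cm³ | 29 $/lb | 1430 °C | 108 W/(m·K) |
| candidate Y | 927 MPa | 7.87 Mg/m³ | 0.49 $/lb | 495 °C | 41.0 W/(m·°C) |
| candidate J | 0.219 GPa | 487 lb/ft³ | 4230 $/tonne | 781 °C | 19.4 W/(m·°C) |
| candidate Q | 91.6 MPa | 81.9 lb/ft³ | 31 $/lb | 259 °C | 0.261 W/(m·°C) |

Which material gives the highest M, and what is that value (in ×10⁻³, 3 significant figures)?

candidate Y, M = 3.87×10⁻³

Screen on constraints: cost ≤ 34 $/kg; max service T ≥ 377 °C; k ≥ 9.83 W/(m·K). Survivors: candidate Y, candidate J.
In SI units:
  candidate Y: σ_y = 927.0 MPa, ρ = 7870 kg/m³
  candidate J: σ_y = 219.0 MPa, ρ = 7801 kg/m³
  candidate Y: M = 3.87×10⁻³
  candidate J: M = 1.90×10⁻³
Candidate Y ranks first.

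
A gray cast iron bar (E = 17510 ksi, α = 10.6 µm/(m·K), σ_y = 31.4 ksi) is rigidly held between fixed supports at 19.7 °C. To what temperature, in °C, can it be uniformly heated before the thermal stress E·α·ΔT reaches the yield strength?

E = 17510 ksi = 120.7 GPa.
σ_y = 31.4 ksi = 216.5 MPa.
E·α·ΔT = 216.5 MPa ⇒ ΔT = 216.5 / (120.7×10³ × 10.6×10⁻⁶) = 169.2 K.
T = 19.7 + 169.2 = 188.9 °C.

189 °C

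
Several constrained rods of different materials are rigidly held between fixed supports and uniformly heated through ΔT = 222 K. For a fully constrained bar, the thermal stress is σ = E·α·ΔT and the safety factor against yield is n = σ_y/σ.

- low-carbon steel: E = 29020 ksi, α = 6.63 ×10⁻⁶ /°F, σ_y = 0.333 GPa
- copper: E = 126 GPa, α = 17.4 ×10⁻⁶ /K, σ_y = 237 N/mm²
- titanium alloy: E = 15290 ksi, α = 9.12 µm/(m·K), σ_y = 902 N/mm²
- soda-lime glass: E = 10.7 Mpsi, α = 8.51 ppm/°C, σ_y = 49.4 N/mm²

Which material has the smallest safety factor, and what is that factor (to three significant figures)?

soda-lime glass, n = 0.354

Converting E to GPa, α to ×10⁻⁶/K, σ_y to MPa, then σ and n for each:
  low-carbon steel: E = 200.1, α = 11.9, σ_y = 333.0 → σ = 530 MPa, n = 0.628
  copper: E = 126.0, α = 17.4, σ_y = 237.0 → σ = 487 MPa, n = 0.487
  titanium alloy: E = 105.4, α = 9.12, σ_y = 902.0 → σ = 213 MPa, n = 4.23
  soda-lime glass: E = 73.77, α = 8.51, σ_y = 49.40 → σ = 139 MPa, n = 0.354
Smallest n: soda-lime glass with n = 0.354.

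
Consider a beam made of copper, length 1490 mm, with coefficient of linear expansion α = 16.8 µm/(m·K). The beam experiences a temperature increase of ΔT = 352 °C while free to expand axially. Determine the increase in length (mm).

8.81 mm

ΔL = α·L₀·ΔT = 16.8×10⁻⁶ × 1490 mm × 352.0 K = 8.81 mm.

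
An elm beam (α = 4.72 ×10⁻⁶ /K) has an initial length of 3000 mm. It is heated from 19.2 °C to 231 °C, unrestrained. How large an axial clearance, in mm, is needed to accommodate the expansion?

ΔT = 231 − 19.2 = 211.8 K.
ΔL = α·L₀·ΔT = 4.72×10⁻⁶ × 3000 mm × 211.8 K = 3.00 mm.

3.00 mm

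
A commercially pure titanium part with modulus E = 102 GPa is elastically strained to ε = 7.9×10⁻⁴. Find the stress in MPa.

σ = E·ε = 102000 MPa × 7.9×10⁻⁴ = 80.6 MPa.

80.6 MPa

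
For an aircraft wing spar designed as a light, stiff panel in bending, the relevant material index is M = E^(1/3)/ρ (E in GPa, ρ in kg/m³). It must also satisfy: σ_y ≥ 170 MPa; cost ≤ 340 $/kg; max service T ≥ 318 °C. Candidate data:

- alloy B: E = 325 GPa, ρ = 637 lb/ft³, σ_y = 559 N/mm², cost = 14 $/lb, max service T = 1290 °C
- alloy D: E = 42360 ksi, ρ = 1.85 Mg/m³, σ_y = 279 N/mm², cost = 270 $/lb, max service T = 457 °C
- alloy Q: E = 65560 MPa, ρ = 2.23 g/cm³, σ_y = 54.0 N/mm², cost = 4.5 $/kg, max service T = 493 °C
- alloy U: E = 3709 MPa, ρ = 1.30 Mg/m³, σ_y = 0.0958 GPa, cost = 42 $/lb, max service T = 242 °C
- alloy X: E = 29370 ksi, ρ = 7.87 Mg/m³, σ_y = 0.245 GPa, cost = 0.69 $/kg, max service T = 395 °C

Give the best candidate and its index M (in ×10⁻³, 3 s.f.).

Screen on constraints: σ_y ≥ 170 MPa; cost ≤ 340 $/kg; max service T ≥ 318 °C. Survivors: alloy B, alloy X.
After converting to SI:
  alloy B: E = 325.0 GPa, ρ = 10200 kg/m³
  alloy X: E = 202.5 GPa, ρ = 7870 kg/m³
  alloy X: M = 0.746×10⁻³
  alloy B: M = 0.674×10⁻³
Alloy X ranks first.

alloy X, M = 0.746×10⁻³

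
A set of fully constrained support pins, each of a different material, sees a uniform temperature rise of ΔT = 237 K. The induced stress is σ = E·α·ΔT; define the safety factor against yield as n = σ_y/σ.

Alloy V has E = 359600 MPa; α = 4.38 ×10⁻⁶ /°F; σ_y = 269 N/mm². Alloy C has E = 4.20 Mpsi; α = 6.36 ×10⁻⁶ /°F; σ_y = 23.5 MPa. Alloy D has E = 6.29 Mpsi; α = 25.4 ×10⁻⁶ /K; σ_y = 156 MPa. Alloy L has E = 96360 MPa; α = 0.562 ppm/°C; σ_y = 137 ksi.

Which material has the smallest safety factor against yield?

alloy C

Converting E to GPa, α to ×10⁻⁶/K, σ_y to MPa, then σ and n for each:
  alloy V: E = 359.6, α = 7.88, σ_y = 269.0 → σ = 672 MPa, n = 0.400
  alloy C: E = 28.96, α = 11.4, σ_y = 23.50 → σ = 78.6 MPa, n = 0.299
  alloy D: E = 43.37, α = 25.4, σ_y = 156.0 → σ = 261 MPa, n = 0.598
  alloy L: E = 96.36, α = 0.562, σ_y = 944.6 → σ = 12.8 MPa, n = 73.6
Alloy C has the lowest safety factor, n = 0.299.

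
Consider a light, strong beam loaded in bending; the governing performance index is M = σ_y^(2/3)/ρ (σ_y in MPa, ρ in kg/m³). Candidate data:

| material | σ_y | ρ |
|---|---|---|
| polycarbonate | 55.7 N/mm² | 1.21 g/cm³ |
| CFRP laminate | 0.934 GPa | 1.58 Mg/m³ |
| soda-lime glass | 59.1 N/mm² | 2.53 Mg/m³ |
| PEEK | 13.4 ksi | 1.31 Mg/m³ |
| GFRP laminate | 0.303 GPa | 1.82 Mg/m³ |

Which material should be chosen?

Putting every candidate on a common basis:
  polycarbonate: σ_y = 55.70 MPa, ρ = 1210 kg/m³
  CFRP laminate: σ_y = 934.0 MPa, ρ = 1580 kg/m³
  soda-lime glass: σ_y = 59.10 MPa, ρ = 2530 kg/m³
  PEEK: σ_y = 92.39 MPa, ρ = 1310 kg/m³
  GFRP laminate: σ_y = 303.0 MPa, ρ = 1820 kg/m³
  CFRP laminate: M = 60.5×10⁻³
  GFRP laminate: M = 24.8×10⁻³
  PEEK: M = 15.6×10⁻³
  polycarbonate: M = 12.1×10⁻³
  soda-lime glass: M = 6.00×10⁻³
The maximum is for CFRP laminate.

CFRP laminate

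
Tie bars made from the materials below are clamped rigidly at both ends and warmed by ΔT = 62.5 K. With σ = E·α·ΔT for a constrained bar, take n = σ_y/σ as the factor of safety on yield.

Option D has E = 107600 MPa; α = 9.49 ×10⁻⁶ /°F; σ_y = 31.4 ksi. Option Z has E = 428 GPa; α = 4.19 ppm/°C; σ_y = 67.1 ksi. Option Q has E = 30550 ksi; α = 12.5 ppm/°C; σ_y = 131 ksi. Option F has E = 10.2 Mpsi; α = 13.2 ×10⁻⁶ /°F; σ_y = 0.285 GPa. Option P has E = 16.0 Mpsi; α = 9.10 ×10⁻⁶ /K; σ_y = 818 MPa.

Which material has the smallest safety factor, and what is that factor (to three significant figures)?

option D, n = 1.88

Per material, after unit conversion:
  option D: E = 107.6, α = 17.1, σ_y = 216.5 → σ = 115 MPa, n = 1.88
  option Z: E = 428.0, α = 4.19, σ_y = 462.6 → σ = 112 MPa, n = 4.13
  option Q: E = 210.6, α = 12.5, σ_y = 903.2 → σ = 165 MPa, n = 5.49
  option F: E = 70.33, α = 23.8, σ_y = 285.0 → σ = 104 MPa, n = 2.73
  option P: E = 110.3, α = 9.10, σ_y = 818.0 → σ = 62.7 MPa, n = 13.0
The minimum is option D at n = 1.88.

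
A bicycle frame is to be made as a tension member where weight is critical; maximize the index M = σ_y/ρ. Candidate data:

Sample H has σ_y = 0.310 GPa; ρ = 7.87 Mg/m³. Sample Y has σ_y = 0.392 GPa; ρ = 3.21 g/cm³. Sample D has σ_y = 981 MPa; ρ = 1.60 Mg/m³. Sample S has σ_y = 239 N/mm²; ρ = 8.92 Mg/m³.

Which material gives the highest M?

sample D

Putting every candidate on a common basis:
  sample H: σ_y = 310.0 MPa, ρ = 7870 kg/m³
  sample Y: σ_y = 392.0 MPa, ρ = 3210 kg/m³
  sample D: σ_y = 981.0 MPa, ρ = 1600 kg/m³
  sample S: σ_y = 239.0 MPa, ρ = 8920 kg/m³
  sample D: M = 613 kN·m/kg
  sample Y: M = 122 kN·m/kg
  sample H: M = 39.4 kN·m/kg
  sample S: M = 26.8 kN·m/kg
Highest index: sample D.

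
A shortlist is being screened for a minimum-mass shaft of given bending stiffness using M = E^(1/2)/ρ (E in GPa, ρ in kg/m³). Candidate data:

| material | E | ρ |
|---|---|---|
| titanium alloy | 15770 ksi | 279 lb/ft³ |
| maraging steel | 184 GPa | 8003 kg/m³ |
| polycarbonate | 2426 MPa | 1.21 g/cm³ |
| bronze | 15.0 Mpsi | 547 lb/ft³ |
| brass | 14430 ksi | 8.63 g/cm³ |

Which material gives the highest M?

titanium alloy

Normalizing units and computing the index:
  titanium alloy: E = 108.7 GPa, ρ = 4469 kg/m³
  maraging steel: E = 184.0 GPa, ρ = 8003 kg/m³
  polycarbonate: E = 2.426 GPa, ρ = 1210 kg/m³
  bronze: E = 103.4 GPa, ρ = 8762 kg/m³
  brass: E = 99.49 GPa, ρ = 8630 kg/m³
  titanium alloy: M = 2.33×10⁻³
  maraging steel: M = 1.69×10⁻³
  polycarbonate: M = 1.29×10⁻³
  bronze: M = 1.16×10⁻³
  brass: M = 1.16×10⁻³
The maximum is for titanium alloy.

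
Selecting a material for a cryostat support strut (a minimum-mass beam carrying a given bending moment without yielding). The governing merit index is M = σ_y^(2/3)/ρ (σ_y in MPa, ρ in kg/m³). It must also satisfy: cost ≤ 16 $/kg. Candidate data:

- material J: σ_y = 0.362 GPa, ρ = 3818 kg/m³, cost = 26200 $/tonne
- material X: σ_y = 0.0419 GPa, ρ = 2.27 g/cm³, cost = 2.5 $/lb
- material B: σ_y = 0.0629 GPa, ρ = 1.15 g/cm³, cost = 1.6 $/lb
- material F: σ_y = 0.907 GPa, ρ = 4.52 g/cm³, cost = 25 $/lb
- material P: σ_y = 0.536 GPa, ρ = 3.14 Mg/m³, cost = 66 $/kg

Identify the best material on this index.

Screen on constraints: cost ≤ 16 $/kg. Survivors: material X, material B.
Convert each candidate to consistent units, then evaluate M:
  material X: σ_y = 41.90 MPa, ρ = 2270 kg/m³
  material B: σ_y = 62.90 MPa, ρ = 1150 kg/m³
  material B: M = 13.8×10⁻³
  material X: M = 5.31×10⁻³
Material B has the largest M.

material B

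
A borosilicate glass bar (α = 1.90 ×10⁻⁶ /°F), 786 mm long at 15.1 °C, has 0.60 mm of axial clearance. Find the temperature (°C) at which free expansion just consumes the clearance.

α = 1.90×10⁻⁶/°F × 9/5 = 3.42×10⁻⁶/K.
α·L₀·ΔT = 0.6 mm ⇒ ΔT = 0.6 / (3.42×10⁻⁶ × 786.0) = 223.2 K.
T = 15.1 + 223.2 = 238.3 °C.

238 °C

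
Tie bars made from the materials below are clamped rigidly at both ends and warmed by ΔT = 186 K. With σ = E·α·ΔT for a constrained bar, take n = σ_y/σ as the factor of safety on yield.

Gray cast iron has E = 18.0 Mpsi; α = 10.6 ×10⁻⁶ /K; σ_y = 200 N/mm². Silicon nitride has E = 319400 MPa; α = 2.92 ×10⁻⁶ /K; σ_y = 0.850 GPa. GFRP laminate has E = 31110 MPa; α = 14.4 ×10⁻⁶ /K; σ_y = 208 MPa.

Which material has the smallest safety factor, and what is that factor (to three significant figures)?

gray cast iron, n = 0.817

In consistent units (E in GPa, α in ×10⁻⁶/K, σ_y in MPa):
  gray cast iron: E = 124.1, α = 10.6, σ_y = 200.0 → σ = 245 MPa, n = 0.817
  silicon nitride: E = 319.4, α = 2.92, σ_y = 850.0 → σ = 173 MPa, n = 4.90
  GFRP laminate: E = 31.11, α = 14.4, σ_y = 208.0 → σ = 83.3 MPa, n = 2.50
Gray cast iron has the lowest safety factor, n = 0.817.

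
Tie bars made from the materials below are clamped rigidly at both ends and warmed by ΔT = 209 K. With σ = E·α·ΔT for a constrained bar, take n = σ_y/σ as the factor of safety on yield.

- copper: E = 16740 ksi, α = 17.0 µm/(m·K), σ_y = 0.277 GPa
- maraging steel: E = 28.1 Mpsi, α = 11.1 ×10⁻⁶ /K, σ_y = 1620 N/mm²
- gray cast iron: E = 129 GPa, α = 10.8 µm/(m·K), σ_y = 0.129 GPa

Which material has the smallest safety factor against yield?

gray cast iron

With everything in SI (GPa, ×10⁻⁶/K, MPa):
  copper: E = 115.4, α = 17.0, σ_y = 277.0 → σ = 410 MPa, n = 0.675
  maraging steel: E = 193.7, α = 11.1, σ_y = 1620 → σ = 449 MPa, n = 3.60
  gray cast iron: E = 129.0, α = 10.8, σ_y = 129.0 → σ = 291 MPa, n = 0.443
Smallest n: gray cast iron with n = 0.443.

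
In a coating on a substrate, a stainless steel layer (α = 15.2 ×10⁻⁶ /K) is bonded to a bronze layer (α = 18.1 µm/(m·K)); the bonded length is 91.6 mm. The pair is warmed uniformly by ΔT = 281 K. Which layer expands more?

bronze

α(stainless steel) = 15.2×10⁻⁶/K vs α(bronze) = 18.1×10⁻⁶/K.
Higher α expands more for the same ΔT: bronze.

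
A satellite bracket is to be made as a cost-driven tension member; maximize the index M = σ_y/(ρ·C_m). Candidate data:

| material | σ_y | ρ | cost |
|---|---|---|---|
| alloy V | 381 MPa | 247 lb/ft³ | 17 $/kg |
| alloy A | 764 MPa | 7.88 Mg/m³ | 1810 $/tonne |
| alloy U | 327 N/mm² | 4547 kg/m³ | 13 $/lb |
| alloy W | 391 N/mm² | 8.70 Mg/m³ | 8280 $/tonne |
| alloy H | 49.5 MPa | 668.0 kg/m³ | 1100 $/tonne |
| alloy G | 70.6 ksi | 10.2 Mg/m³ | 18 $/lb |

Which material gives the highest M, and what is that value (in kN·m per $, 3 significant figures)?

Normalizing units and computing the index:
  alloy V: σ_y = 381.0 MPa, ρ = 3957 kg/m³, cost = 17.00 $/kg
  alloy A: σ_y = 764.0 MPa, ρ = 7880 kg/m³, cost = 1.810 $/kg
  alloy U: σ_y = 327.0 MPa, ρ = 4547 kg/m³, cost = 28.66 $/kg
  alloy W: σ_y = 391.0 MPa, ρ = 8700 kg/m³, cost = 8.280 $/kg
  alloy H: σ_y = 49.50 MPa, ρ = 668.0 kg/m³, cost = 1.100 $/kg
  alloy G: σ_y = 486.8 MPa, ρ = 10200 kg/m³, cost = 39.68 $/kg
  alloy H: M = 67.4 kN·m per $
  alloy A: M = 53.6 kN·m per $
  alloy V: M = 5.66 kN·m per $
  alloy W: M = 5.43 kN·m per $
  alloy U: M = 2.51 kN·m per $
  alloy G: M = 1.20 kN·m per $
Alloy H has the largest M.

alloy H, M = 67.4 kN·m per $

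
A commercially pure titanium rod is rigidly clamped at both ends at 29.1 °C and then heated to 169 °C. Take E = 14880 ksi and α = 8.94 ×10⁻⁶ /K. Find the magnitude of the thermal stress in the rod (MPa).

E = 14880 ksi = 102.6 GPa.
ΔT = 139.9 K. Constrained thermal stress σ = E·α·ΔT = 102.6×10³ MPa × 8.94×10⁻⁶ × 139.9 = 128 MPa (compressive).

128 MPa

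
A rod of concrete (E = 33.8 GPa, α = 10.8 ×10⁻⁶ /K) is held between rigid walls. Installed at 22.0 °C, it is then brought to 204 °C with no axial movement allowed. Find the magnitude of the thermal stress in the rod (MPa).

66.4 MPa

ΔT = 182.0 K. Constrained thermal stress σ = E·α·ΔT = 33.80×10³ MPa × 10.8×10⁻⁶ × 182.0 = 66.4 MPa (compressive).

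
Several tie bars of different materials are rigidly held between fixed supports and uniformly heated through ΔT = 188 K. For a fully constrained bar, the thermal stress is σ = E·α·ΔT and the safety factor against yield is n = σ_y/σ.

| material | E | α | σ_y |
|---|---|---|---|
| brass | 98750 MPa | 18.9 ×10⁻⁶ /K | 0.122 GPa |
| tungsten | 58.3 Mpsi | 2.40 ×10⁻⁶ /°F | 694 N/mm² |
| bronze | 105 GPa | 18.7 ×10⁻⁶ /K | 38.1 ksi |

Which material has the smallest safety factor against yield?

With everything in SI (GPa, ×10⁻⁶/K, MPa):
  brass: E = 98.75, α = 18.9, σ_y = 122.0 → σ = 351 MPa, n = 0.348
  tungsten: E = 402.0, α = 4.32, σ_y = 694.0 → σ = 326 MPa, n = 2.13
  bronze: E = 105.0, α = 18.7, σ_y = 262.7 → σ = 369 MPa, n = 0.712
Smallest n: brass with n = 0.348.

brass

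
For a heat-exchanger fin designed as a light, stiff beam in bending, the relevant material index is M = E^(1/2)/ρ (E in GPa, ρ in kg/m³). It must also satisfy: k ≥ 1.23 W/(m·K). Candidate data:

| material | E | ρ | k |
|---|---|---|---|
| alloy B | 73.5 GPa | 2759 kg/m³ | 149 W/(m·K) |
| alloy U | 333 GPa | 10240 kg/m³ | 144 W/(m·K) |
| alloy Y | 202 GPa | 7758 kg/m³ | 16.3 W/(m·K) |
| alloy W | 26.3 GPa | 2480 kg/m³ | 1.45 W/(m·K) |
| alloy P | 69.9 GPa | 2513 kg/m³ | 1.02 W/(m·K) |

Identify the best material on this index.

alloy B

Screen on constraints: k ≥ 1.23 W/(m·K). Survivors: alloy B, alloy U, alloy Y, alloy W.
Per-candidate index values:
  alloy B: M = 3.11×10⁻³
  alloy W: M = 2.07×10⁻³
  alloy Y: M = 1.83×10⁻³
  alloy U: M = 1.78×10⁻³
The maximum is for alloy B.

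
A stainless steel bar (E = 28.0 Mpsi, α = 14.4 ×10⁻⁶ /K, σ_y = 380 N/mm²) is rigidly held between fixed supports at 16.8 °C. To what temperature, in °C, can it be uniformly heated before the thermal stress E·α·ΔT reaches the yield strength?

E = 28.0 Mpsi = 193.1 GPa.
σ_y = 380 N/mm² = 380.0 MPa.
E·α·ΔT = 380.0 MPa ⇒ ΔT = 380.0 / (193.1×10³ × 14.4×10⁻⁶) = 136.7 K.
T = 16.8 + 136.7 = 153.5 °C.

153 °C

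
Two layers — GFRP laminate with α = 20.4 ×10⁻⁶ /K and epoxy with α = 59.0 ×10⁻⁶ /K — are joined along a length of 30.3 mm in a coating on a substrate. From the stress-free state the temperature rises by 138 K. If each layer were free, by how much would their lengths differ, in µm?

161 µm

Δα = |20.4 − 59.0|×10⁻⁶/K = 38.6×10⁻⁶/K.
ΔL_mismatch = Δα·L·ΔT = 38.6×10⁻⁶ × 30.3 mm × 138.0 K = 161 µm.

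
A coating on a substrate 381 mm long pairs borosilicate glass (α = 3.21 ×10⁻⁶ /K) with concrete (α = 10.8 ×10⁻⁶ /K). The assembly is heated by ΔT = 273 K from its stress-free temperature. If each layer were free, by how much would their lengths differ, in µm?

789 µm

Δα = |3.21 − 10.8|×10⁻⁶/K = 7.59×10⁻⁶/K.
ΔL_mismatch = Δα·L·ΔT = 7.59×10⁻⁶ × 381.0 mm × 273.0 K = 789 µm.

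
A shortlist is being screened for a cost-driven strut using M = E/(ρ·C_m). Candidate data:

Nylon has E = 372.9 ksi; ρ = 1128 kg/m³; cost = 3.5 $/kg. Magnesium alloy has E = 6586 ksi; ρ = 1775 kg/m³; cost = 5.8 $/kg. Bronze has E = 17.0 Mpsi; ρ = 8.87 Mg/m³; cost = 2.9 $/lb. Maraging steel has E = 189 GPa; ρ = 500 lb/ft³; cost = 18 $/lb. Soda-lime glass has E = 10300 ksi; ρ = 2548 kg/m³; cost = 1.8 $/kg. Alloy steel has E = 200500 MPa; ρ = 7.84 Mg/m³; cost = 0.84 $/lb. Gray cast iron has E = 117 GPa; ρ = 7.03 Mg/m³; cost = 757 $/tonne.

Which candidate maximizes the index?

In SI units:
  nylon: E = 2.571 GPa, ρ = 1128 kg/m³, cost = 3.500 $/kg
  magnesium alloy: E = 45.41 GPa, ρ = 1775 kg/m³, cost = 5.800 $/kg
  bronze: E = 117.2 GPa, ρ = 8870 kg/m³, cost = 6.393 $/kg
  maraging steel: E = 189.0 GPa, ρ = 8009 kg/m³, cost = 39.68 $/kg
  soda-lime glass: E = 71.02 GPa, ρ = 2548 kg/m³, cost = 1.800 $/kg
  alloy steel: E = 200.5 GPa, ρ = 7840 kg/m³, cost = 1.852 $/kg
  gray cast iron: E = 117.0 GPa, ρ = 7030 kg/m³, cost = 0.7570 $/kg
  gray cast iron: M = 22.0 MN·m per $
  soda-lime glass: M = 15.5 MN·m per $
  alloy steel: M = 13.8 MN·m per $
  magnesium alloy: M = 4.41 MN·m per $
  bronze: M = 2.07 MN·m per $
  nylon: M = 0.651 MN·m per $
  maraging steel: M = 0.595 MN·m per $
Gray cast iron has the largest M.

gray cast iron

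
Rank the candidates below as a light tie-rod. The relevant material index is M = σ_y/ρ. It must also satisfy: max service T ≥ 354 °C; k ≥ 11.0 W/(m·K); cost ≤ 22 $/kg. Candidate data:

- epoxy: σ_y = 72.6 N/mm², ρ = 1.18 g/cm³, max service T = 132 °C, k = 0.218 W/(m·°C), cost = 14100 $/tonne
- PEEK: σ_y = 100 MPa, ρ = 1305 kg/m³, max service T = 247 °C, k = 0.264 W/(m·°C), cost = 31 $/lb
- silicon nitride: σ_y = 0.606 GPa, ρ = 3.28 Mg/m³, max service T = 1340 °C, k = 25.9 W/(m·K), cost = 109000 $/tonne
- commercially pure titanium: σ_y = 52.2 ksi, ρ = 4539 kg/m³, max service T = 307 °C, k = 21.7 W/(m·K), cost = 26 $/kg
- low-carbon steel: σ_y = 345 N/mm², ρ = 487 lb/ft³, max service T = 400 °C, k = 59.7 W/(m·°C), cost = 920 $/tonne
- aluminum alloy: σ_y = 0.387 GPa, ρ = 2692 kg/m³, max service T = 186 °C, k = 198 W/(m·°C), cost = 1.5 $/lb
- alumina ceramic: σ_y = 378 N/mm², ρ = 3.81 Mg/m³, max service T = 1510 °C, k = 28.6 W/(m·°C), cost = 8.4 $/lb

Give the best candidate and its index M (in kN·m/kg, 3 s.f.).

alumina ceramic, M = 99.2 kN·m/kg

Screen on constraints: max service T ≥ 354 °C; k ≥ 11.0 W/(m·K); cost ≤ 22 $/kg. Survivors: low-carbon steel, alumina ceramic.
After converting to SI:
  low-carbon steel: σ_y = 345.0 MPa, ρ = 7801 kg/m³
  alumina ceramic: σ_y = 378.0 MPa, ρ = 3810 kg/m³
  alumina ceramic: M = 99.2 kN·m/kg
  low-carbon steel: M = 44.2 kN·m/kg
The maximum is for alumina ceramic.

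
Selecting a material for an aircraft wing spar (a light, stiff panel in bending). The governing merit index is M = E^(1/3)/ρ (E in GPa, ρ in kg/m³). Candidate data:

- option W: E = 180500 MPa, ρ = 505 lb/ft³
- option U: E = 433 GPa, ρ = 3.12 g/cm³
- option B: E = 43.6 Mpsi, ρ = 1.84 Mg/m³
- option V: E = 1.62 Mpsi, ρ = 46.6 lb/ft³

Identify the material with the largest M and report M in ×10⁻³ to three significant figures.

Putting every candidate on a common basis:
  option W: E = 180.5 GPa, ρ = 8089 kg/m³
  option U: E = 433.0 GPa, ρ = 3120 kg/m³
  option B: E = 300.6 GPa, ρ = 1840 kg/m³
  option V: E = 11.17 GPa, ρ = 746.5 kg/m³
  option B: M = 3.64×10⁻³
  option V: M = 2.99×10⁻³
  option U: M = 2.42×10⁻³
  option W: M = 0.699×10⁻³
Option B has the largest M.

option B, M = 3.64×10⁻³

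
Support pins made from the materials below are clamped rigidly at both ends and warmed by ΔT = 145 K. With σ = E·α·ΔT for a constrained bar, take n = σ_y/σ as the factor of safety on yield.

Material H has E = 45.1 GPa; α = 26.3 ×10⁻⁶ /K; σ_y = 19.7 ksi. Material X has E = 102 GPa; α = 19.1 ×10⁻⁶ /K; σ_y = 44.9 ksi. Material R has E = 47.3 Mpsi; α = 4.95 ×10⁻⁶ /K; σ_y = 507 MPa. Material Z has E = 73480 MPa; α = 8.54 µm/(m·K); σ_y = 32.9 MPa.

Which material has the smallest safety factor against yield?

material Z

With everything in SI (GPa, ×10⁻⁶/K, MPa):
  material H: E = 45.10, α = 26.3, σ_y = 135.8 → σ = 172 MPa, n = 0.790
  material X: E = 102.0, α = 19.1, σ_y = 309.6 → σ = 282 MPa, n = 1.10
  material R: E = 326.1, α = 4.95, σ_y = 507.0 → σ = 234 MPa, n = 2.17
  material Z: E = 73.48, α = 8.54, σ_y = 32.90 → σ = 91.0 MPa, n = 0.362
Material Z has the lowest safety factor, n = 0.362.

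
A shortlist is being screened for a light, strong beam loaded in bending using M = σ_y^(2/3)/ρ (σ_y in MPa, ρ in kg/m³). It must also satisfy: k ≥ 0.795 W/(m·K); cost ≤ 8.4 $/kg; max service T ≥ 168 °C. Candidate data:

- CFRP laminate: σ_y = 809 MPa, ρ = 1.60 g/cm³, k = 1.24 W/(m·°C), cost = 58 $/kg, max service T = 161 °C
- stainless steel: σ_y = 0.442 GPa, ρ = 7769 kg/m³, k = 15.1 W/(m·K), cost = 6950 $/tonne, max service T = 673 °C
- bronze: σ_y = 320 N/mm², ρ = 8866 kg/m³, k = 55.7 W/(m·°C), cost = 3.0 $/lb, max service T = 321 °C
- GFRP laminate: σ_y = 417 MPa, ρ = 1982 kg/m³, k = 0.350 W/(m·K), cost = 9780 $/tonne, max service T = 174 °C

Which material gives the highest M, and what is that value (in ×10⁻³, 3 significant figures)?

stainless steel, M = 7.47×10⁻³

Screen on constraints: k ≥ 0.795 W/(m·K); cost ≤ 8.4 $/kg; max service T ≥ 168 °C. Survivors: stainless steel, bronze.
Convert each candidate to consistent units, then evaluate M:
  stainless steel: σ_y = 442.0 MPa, ρ = 7769 kg/m³
  bronze: σ_y = 320.0 MPa, ρ = 8866 kg/m³
  stainless steel: M = 7.47×10⁻³
  bronze: M = 5.28×10⁻³
Stainless steel has the largest M.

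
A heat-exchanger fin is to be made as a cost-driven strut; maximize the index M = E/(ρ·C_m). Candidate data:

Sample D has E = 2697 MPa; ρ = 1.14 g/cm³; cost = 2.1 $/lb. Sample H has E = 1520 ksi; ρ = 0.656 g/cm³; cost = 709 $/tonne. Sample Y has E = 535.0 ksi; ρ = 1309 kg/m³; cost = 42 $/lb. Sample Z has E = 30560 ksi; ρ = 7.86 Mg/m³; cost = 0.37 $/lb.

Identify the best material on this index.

In SI units:
  sample D: E = 2.697 GPa, ρ = 1140 kg/m³, cost = 4.630 $/kg
  sample H: E = 10.48 GPa, ρ = 656.0 kg/m³, cost = 0.7090 $/kg
  sample Y: E = 3.689 GPa, ρ = 1309 kg/m³, cost = 92.59 $/kg
  sample Z: E = 210.7 GPa, ρ = 7860 kg/m³, cost = 0.8157 $/kg
  sample Z: M = 32.9 MN·m per $
  sample H: M = 22.5 MN·m per $
  sample D: M = 0.511 MN·m per $
  sample Y: M = 0.0304 MN·m per $
Sample Z has the largest M.

sample Z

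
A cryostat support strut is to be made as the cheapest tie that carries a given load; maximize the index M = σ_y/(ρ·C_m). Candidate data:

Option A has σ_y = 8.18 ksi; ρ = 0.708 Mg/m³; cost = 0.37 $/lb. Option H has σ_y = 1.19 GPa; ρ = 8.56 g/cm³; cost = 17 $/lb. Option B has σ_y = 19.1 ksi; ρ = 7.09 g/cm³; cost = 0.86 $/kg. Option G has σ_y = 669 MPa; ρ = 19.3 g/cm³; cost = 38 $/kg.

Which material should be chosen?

Putting every candidate on a common basis:
  option A: σ_y = 56.40 MPa, ρ = 708.0 kg/m³, cost = 0.8157 $/kg
  option H: σ_y = 1190 MPa, ρ = 8560 kg/m³, cost = 37.48 $/kg
  option B: σ_y = 131.7 MPa, ρ = 7090 kg/m³, cost = 0.8600 $/kg
  option G: σ_y = 669.0 MPa, ρ = 19300 kg/m³, cost = 38.00 $/kg
  option A: M = 97.7 kN·m per $
  option B: M = 21.6 kN·m per $
  option H: M = 3.71 kN·m per $
  option G: M = 0.912 kN·m per $
The maximum is for option A.

option A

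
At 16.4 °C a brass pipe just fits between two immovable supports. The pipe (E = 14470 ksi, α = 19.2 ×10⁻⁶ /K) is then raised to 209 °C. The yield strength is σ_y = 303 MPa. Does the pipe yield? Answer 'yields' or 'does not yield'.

yields

E = 14470 ksi = 99.77 GPa.
ΔT = 192.6 K. Constrained thermal stress σ = E·α·ΔT = 99.77×10³ MPa × 19.2×10⁻⁶ × 192.6 = 369 MPa (compressive).
Compare to σ_y = 303 MPa: σ ≥ σ_y, so it yields.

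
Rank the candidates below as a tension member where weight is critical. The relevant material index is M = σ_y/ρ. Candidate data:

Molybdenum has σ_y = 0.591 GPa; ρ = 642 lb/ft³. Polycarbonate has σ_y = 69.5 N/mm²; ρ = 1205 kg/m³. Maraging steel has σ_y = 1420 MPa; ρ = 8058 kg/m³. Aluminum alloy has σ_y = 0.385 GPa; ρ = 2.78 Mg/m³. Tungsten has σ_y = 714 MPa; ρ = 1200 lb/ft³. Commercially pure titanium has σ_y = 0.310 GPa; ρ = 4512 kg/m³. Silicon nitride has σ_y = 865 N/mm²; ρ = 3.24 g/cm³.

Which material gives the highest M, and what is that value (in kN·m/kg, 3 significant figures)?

silicon nitride, M = 267 kN·m/kg

In SI units:
  molybdenum: σ_y = 591.0 MPa, ρ = 10280 kg/m³
  polycarbonate: σ_y = 69.50 MPa, ρ = 1205 kg/m³
  maraging steel: σ_y = 1420 MPa, ρ = 8058 kg/m³
  aluminum alloy: σ_y = 385.0 MPa, ρ = 2780 kg/m³
  tungsten: σ_y = 714.0 MPa, ρ = 19220 kg/m³
  commercially pure titanium: σ_y = 310.0 MPa, ρ = 4512 kg/m³
  silicon nitride: σ_y = 865.0 MPa, ρ = 3240 kg/m³
  silicon nitride: M = 267 kN·m/kg
  maraging steel: M = 176 kN·m/kg
  aluminum alloy: M = 138 kN·m/kg
  commercially pure titanium: M = 68.7 kN·m/kg
  polycarbonate: M = 57.7 kN·m/kg
  molybdenum: M = 57.5 kN·m/kg
  tungsten: M = 37.1 kN·m/kg
Highest index: silicon nitride.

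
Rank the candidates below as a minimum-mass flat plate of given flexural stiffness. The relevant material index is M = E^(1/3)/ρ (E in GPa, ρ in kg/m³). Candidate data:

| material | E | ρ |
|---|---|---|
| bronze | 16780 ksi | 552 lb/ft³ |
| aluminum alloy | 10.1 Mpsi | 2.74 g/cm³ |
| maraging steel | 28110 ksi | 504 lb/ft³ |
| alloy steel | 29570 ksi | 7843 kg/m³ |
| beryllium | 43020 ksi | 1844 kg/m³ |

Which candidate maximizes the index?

Convert each candidate to consistent units, then evaluate M:
  bronze: E = 115.7 GPa, ρ = 8842 kg/m³
  aluminum alloy: E = 69.64 GPa, ρ = 2740 kg/m³
  maraging steel: E = 193.8 GPa, ρ = 8073 kg/m³
  alloy steel: E = 203.9 GPa, ρ = 7843 kg/m³
  beryllium: E = 296.6 GPa, ρ = 1844 kg/m³
  beryllium: M = 3.62×10⁻³
  aluminum alloy: M = 1.50×10⁻³
  alloy steel: M = 0.750×10⁻³
  maraging steel: M = 0.717×10⁻³
  bronze: M = 0.551×10⁻³
The maximum is for beryllium.

beryllium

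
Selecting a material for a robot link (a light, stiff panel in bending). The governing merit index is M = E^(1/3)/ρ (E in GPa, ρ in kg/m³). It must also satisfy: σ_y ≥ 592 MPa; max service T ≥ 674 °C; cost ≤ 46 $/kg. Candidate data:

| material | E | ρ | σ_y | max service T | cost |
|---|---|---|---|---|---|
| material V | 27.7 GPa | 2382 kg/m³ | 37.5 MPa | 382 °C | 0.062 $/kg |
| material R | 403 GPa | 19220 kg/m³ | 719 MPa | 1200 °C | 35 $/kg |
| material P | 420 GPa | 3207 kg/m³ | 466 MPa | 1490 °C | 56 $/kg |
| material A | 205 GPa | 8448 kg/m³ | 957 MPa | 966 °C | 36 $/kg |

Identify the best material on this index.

material A

Screen on constraints: σ_y ≥ 592 MPa; max service T ≥ 674 °C; cost ≤ 46 $/kg. Survivors: material R, material A.
Evaluate M for each candidate:
  material A: M = 0.698×10⁻³
  material R: M = 0.384×10⁻³
Highest index: material A.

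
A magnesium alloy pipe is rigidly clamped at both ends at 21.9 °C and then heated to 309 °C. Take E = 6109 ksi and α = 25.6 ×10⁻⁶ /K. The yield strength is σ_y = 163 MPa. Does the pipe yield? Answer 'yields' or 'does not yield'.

E = 6109 ksi = 42.12 GPa.
ΔT = 287.1 K. Constrained thermal stress σ = E·α·ΔT = 42.12×10³ MPa × 25.6×10⁻⁶ × 287.1 = 310 MPa (compressive).
Compare to σ_y = 163 MPa: σ ≥ σ_y, so it yields.

yields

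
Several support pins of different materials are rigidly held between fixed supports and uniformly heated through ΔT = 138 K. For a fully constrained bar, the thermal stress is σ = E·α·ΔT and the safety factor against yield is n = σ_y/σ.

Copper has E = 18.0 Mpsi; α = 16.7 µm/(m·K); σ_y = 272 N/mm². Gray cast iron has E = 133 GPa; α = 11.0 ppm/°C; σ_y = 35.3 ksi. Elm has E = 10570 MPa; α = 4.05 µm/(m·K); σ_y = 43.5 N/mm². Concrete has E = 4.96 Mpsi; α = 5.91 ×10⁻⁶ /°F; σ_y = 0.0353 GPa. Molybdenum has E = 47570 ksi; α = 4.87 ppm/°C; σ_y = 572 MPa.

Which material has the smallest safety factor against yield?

In consistent units (E in GPa, α in ×10⁻⁶/K, σ_y in MPa):
  copper: E = 124.1, α = 16.7, σ_y = 272.0 → σ = 286 MPa, n = 0.951
  gray cast iron: E = 133.0, α = 11.0, σ_y = 243.4 → σ = 202 MPa, n = 1.21
  elm: E = 10.57, α = 4.05, σ_y = 43.50 → σ = 5.91 MPa, n = 7.36
  concrete: E = 34.20, α = 10.6, σ_y = 35.30 → σ = 50.2 MPa, n = 0.703
  molybdenum: E = 328.0, α = 4.87, σ_y = 572.0 → σ = 220 MPa, n = 2.59
Concrete has the lowest safety factor, n = 0.703.

concrete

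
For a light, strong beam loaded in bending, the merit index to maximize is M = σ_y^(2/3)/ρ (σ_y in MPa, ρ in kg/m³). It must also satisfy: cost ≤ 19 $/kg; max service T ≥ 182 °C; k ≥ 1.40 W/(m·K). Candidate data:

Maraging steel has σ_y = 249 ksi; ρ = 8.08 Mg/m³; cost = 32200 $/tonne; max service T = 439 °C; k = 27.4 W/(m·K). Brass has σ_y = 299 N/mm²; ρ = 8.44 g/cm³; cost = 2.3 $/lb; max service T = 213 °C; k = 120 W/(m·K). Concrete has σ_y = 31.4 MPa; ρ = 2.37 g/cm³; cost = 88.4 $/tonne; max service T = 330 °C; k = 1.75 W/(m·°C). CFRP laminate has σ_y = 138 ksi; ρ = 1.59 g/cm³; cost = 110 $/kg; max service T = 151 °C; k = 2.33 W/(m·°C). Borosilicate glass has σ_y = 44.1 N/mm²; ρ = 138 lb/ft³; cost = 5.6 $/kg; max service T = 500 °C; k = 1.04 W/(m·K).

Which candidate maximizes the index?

Screen on constraints: cost ≤ 19 $/kg; max service T ≥ 182 °C; k ≥ 1.40 W/(m·K). Survivors: brass, concrete.
Putting every candidate on a common basis:
  brass: σ_y = 299.0 MPa, ρ = 8440 kg/m³
  concrete: σ_y = 31.40 MPa, ρ = 2370 kg/m³
  brass: M = 5.30×10⁻³
  concrete: M = 4.20×10⁻³
Highest index: brass.

brass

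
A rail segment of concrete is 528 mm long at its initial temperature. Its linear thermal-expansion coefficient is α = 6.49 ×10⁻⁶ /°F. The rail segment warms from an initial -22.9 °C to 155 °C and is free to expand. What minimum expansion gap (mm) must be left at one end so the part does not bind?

1.10 mm

Convert α: 6.49×10⁻⁶/°F × (9/5) = 11.7×10⁻⁶/K.
ΔT = 155 − (-22.9) = 177.9 K.
ΔL = α·L₀·ΔT = 11.7×10⁻⁶ × 528 mm × 177.9 K = 1.10 mm.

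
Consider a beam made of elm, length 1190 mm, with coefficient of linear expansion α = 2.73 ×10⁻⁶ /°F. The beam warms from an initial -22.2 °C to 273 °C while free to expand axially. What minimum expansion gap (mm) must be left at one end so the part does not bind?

1.73 mm

Convert α: 2.73×10⁻⁶/°F × (9/5) = 4.91×10⁻⁶/K.
ΔT = 273 − (-22.2) = 295.2 K.
ΔL = α·L₀·ΔT = 4.91×10⁻⁶ × 1190 mm × 295.2 K = 1.73 mm.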